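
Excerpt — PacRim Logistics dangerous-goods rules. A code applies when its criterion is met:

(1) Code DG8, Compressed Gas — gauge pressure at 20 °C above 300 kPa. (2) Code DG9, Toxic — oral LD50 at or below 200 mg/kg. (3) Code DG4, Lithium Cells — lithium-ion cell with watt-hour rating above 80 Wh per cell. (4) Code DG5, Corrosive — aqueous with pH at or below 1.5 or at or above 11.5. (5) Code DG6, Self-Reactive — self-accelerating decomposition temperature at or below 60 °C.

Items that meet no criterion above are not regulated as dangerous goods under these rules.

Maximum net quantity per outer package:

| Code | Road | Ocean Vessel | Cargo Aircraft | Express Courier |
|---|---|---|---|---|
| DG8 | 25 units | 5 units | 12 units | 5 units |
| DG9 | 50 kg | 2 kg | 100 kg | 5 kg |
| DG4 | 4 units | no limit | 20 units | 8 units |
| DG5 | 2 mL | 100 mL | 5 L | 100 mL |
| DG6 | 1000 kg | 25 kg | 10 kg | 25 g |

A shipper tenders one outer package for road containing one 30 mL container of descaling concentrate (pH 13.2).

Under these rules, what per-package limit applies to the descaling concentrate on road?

2 mL

Descaling concentrate: pH 13.2 ≥ 11.5 → Code DG5 (Corrosive).
The road limit for Code DG5 is 2 mL.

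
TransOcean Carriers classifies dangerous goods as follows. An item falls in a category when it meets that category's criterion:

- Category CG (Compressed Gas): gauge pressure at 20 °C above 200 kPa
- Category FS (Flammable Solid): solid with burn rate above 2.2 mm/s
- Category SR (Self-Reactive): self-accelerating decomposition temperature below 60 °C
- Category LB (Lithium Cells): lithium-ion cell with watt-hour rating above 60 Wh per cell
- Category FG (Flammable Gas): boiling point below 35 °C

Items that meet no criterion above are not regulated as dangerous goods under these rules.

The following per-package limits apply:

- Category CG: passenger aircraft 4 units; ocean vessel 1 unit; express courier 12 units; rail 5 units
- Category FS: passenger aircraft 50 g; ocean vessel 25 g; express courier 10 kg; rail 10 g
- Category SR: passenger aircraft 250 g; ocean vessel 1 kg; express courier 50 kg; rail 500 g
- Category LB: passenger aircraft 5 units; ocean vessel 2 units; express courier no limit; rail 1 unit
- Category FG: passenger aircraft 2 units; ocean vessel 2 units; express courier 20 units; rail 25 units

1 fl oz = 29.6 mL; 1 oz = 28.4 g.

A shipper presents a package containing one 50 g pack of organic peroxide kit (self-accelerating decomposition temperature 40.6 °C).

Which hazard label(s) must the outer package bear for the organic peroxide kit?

The organic peroxide kit has self-accelerating decomposition temperature 40.6 °C, which is < 60 °C, so it is Category SR (Self-Reactive).
Only the Category SR label is required.

Category SR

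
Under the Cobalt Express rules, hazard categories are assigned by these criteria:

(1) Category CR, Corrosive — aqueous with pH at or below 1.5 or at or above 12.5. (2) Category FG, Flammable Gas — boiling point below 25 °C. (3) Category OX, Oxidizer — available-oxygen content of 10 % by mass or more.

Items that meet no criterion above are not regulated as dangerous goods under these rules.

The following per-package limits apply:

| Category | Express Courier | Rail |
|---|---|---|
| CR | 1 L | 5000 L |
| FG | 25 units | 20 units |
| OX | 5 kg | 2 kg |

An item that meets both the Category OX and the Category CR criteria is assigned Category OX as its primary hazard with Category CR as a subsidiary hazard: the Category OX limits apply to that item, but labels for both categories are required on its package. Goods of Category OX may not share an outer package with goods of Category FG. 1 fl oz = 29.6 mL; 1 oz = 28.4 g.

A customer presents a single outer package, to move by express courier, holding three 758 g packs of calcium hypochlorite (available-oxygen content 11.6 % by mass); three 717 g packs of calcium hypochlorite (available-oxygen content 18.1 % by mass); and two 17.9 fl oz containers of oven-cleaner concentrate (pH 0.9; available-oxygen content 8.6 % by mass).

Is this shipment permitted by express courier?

Calcium hypochlorite: available-oxygen content 11.6 % by mass ≥ 10 % by mass → Category OX (Oxidizer).
The calcium hypochlorite has available-oxygen content 18.1 % by mass, which is ≥ 10 % by mass, so it is Category OX (Oxidizer).
pH 0.9 meets the Category CR criterion (Corrosive), so the oven-cleaner concentrate is Category CR.
Category OX net quantity: (three 758 g packs = 2.274 kg) + (three 717 g packs = 2.151 kg) = 4.425 kg.
4.425 kg ≤ 5 kg (express courier limit, Category OX) — within limit.
Category CR quantity: two 17.9 fl oz containers = 1059.68 mL.
1059.68 mL exceeds the express courier limit of 1 L for Category CR.
The segregation rule (Category OX with Category FG) does not apply to Category OX with Category CR.

No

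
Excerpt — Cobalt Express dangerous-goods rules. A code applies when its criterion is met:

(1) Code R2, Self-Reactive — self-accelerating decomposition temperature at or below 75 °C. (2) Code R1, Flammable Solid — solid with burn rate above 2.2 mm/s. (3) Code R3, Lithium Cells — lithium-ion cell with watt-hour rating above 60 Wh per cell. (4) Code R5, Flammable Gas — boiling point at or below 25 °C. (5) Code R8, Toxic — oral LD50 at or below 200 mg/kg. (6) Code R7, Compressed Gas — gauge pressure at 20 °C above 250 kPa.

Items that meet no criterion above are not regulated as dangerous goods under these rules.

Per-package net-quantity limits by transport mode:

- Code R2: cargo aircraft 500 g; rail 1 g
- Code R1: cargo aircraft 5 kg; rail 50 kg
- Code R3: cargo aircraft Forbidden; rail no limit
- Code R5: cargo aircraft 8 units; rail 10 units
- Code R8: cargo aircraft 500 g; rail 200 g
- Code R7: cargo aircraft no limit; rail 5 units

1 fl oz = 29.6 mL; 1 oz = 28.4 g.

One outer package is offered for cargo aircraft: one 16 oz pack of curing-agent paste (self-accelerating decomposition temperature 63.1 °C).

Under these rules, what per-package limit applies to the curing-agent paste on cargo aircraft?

500 g

The curing-agent paste has self-accelerating decomposition temperature 63.1 °C, which is ≤ 75 °C, so it is Code R2 (Self-Reactive).
The cargo aircraft limit for Code R2 is 500 g.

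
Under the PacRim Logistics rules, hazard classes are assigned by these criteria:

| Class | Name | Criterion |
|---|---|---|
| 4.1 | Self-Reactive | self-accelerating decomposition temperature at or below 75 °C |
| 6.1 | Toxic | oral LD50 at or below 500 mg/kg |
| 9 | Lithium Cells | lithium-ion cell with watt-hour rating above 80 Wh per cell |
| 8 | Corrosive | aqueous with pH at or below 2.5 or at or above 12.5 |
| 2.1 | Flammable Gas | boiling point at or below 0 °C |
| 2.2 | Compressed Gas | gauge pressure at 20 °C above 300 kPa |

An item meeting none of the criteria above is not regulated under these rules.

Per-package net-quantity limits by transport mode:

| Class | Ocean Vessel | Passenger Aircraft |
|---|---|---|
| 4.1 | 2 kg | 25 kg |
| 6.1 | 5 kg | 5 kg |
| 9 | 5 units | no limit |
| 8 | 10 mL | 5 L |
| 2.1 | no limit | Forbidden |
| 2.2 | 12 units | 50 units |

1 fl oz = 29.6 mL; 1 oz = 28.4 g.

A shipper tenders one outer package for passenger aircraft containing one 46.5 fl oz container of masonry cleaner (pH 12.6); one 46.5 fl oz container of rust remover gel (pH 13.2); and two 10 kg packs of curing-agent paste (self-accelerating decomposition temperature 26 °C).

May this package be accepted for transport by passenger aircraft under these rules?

Yes

pH 12.6 meets the Class 8 criterion (Corrosive), so the masonry cleaner is Class 8.
pH 13.2 meets the Class 8 criterion (Corrosive), so the rust remover gel is Class 8.
With self-accelerating decomposition temperature 26 °C (≤ 75 °C), the curing-agent paste falls in Class 4.1.
Total Class 8: (one 46.5 fl oz container = 1376.4 mL) + (one 46.5 fl oz container = 1376.4 mL) = 2752.8 mL.
2752.8 mL ≤ 5 L (passenger aircraft limit, Class 8) — within limit.
Class 4.1 quantity: two 10 kg packs = 20 kg.
20 kg ≤ 25 kg (passenger aircraft limit, Class 4.1) — within limit.
Every hazard class is within its passenger aircraft limit and no segregation rule is violated.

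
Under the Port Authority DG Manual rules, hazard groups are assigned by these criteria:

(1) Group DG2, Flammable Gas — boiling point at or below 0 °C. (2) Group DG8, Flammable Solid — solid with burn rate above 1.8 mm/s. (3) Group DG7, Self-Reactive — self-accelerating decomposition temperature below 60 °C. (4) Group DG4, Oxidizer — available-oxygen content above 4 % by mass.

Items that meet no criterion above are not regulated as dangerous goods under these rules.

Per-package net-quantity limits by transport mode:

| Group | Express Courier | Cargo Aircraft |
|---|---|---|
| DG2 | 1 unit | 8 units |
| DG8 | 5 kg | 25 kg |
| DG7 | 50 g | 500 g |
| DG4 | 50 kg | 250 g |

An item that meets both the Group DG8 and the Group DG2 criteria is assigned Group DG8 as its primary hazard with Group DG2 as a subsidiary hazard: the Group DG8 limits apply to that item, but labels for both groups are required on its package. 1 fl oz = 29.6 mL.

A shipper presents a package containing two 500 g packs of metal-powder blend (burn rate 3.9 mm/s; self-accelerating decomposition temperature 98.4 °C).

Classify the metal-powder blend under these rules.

Group DG8

Metal-powder blend: burn rate 3.9 mm/s > 1.8 mm/s → Group DG8 (Flammable Solid).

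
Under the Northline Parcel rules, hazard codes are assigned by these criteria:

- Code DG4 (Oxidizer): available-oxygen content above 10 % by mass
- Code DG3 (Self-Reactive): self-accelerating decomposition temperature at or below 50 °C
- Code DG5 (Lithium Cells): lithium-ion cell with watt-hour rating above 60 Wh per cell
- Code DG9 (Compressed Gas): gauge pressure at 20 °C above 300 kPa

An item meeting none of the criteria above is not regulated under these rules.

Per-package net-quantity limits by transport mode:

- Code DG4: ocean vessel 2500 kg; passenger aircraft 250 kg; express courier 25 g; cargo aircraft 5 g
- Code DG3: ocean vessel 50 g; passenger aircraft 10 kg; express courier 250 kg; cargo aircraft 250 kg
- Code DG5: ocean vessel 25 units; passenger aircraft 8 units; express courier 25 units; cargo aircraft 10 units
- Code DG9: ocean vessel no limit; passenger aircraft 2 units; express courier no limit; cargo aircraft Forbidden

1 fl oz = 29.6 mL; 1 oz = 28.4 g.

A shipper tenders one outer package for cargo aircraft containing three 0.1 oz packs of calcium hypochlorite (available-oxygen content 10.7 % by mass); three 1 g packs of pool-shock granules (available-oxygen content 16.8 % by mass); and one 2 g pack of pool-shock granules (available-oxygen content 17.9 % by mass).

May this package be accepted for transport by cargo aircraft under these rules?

No

Calcium hypochlorite: available-oxygen content 10.7 % by mass > 10 % by mass → Code DG4 (Oxidizer).
The pool-shock granules have available-oxygen content 16.8 % by mass, which is > 10 % by mass, so they are Code DG4 (Oxidizer).
The pool-shock granules have available-oxygen content 17.9 % by mass, which is > 10 % by mass, so they are Code DG4 (Oxidizer).
Total Code DG4: (three 0.1 oz packs = 8.52 g) + (three 1 g packs = 3 g) + 2 g = 13.52 g.
13.52 g exceeds the cargo aircraft limit of 5 g for Code DG4.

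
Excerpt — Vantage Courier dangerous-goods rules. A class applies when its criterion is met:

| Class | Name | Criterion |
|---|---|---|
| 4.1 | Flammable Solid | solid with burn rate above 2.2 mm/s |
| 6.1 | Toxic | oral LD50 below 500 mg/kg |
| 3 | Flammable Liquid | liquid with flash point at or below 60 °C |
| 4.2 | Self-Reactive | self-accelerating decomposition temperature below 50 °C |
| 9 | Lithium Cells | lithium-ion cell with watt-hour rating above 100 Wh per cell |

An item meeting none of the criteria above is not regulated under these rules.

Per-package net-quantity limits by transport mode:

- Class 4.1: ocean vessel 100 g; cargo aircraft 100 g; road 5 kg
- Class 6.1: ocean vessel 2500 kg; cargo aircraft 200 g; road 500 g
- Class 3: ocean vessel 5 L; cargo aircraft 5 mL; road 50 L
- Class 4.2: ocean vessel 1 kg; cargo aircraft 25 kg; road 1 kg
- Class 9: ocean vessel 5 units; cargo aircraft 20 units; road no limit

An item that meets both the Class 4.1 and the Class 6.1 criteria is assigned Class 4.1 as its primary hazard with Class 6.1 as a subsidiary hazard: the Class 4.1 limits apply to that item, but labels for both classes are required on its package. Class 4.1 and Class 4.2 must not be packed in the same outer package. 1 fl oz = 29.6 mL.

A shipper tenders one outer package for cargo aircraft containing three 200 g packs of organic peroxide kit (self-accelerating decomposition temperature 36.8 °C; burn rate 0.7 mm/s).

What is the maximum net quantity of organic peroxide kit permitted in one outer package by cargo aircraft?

25 kg

Organic peroxide kit: self-accelerating decomposition temperature 36.8 °C < 50 °C → Class 4.2 (Self-Reactive).
The cargo aircraft limit for Class 4.2 is 25 kg.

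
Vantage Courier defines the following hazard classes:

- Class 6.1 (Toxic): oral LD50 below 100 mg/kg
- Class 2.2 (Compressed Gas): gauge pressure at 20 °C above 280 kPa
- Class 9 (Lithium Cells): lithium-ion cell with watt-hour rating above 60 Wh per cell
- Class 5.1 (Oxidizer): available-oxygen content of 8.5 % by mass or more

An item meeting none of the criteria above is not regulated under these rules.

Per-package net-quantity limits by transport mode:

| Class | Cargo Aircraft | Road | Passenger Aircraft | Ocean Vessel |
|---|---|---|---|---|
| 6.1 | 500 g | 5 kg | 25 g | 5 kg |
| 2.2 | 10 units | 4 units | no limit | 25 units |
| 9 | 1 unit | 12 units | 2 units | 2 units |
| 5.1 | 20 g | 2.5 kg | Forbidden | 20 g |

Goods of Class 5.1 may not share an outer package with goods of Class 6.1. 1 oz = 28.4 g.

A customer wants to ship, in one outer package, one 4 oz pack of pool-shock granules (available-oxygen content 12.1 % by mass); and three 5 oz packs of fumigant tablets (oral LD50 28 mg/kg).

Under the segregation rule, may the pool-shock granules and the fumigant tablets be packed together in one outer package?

Pool-shock granules: available-oxygen content 12.1 % by mass ≥ 8.5 % by mass → Class 5.1 (Oxidizer).
With oral LD50 28 mg/kg (< 100 mg/kg), the fumigant tablets fall in Class 6.1.
Class 5.1 and Class 6.1 may not share an outer package.

No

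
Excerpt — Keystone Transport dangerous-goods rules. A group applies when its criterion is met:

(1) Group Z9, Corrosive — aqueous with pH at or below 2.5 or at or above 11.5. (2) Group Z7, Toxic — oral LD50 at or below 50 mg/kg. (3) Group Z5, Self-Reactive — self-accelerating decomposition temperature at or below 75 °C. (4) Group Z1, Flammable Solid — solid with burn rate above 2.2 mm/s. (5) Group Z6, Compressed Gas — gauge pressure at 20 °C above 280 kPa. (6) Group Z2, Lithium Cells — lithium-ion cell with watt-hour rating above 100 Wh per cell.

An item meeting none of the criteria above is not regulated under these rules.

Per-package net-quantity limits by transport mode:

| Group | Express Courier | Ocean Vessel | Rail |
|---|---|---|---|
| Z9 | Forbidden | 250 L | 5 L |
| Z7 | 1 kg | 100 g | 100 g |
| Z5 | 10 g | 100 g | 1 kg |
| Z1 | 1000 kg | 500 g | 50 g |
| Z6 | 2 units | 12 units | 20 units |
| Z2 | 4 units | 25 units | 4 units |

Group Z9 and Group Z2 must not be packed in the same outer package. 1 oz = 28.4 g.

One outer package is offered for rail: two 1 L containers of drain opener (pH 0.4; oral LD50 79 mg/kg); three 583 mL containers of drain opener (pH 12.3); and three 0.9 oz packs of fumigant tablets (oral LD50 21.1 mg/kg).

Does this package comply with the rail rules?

pH 0.4 meets the Group Z9 criterion (Corrosive), so the drain opener is Group Z9.
With pH 12.3 (≥ 11.5), the drain opener falls in Group Z9.
With oral LD50 21.1 mg/kg (≤ 50 mg/kg), the fumigant tablets fall in Group Z7.
Total Group Z9: (two 1 L containers = 2 L) + (three 583 mL containers = 1.749 L) = 3.749 L.
That is within the Group Z9 rail limit of 5 L.
Group Z7 quantity: three 0.9 oz packs = 76.68 g.
76.68 g ≤ 100 g (rail limit, Group Z7) — within limit.
The segregation rule (Group Z9 with Group Z2) does not apply to Group Z9 with Group Z7.
Every hazard group is within its rail limit and no segregation rule is violated.

Yes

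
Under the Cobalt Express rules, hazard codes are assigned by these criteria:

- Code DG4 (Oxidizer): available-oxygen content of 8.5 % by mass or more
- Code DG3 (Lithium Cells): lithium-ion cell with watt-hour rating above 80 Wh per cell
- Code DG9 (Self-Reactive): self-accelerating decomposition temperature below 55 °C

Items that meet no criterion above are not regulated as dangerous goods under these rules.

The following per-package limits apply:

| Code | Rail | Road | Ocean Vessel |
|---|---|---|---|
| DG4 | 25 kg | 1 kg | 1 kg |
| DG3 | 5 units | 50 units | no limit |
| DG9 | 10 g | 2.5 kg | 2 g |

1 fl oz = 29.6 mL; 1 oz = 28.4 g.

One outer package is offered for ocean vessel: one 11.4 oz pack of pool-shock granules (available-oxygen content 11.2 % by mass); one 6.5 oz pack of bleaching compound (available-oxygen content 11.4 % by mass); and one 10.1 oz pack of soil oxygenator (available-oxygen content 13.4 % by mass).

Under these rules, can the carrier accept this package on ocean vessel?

Available-oxygen content 11.2 % by mass meets the Code DG4 criterion (Oxidizer), so the pool-shock granules are Code DG4.
Bleaching compound: available-oxygen content 11.4 % by mass ≥ 8.5 % by mass → Code DG4 (Oxidizer).
Soil oxygenator: available-oxygen content 13.4 % by mass ≥ 8.5 % by mass → Code DG4 (Oxidizer).
Total Code DG4: (one 11.4 oz pack = 323.76 g) + (one 6.5 oz pack = 184.6 g) + (one 10.1 oz pack = 286.84 g) = 795.2 g.
795.2 g ≤ 1 kg (ocean vessel limit, Code DG4) — within limit.

Yes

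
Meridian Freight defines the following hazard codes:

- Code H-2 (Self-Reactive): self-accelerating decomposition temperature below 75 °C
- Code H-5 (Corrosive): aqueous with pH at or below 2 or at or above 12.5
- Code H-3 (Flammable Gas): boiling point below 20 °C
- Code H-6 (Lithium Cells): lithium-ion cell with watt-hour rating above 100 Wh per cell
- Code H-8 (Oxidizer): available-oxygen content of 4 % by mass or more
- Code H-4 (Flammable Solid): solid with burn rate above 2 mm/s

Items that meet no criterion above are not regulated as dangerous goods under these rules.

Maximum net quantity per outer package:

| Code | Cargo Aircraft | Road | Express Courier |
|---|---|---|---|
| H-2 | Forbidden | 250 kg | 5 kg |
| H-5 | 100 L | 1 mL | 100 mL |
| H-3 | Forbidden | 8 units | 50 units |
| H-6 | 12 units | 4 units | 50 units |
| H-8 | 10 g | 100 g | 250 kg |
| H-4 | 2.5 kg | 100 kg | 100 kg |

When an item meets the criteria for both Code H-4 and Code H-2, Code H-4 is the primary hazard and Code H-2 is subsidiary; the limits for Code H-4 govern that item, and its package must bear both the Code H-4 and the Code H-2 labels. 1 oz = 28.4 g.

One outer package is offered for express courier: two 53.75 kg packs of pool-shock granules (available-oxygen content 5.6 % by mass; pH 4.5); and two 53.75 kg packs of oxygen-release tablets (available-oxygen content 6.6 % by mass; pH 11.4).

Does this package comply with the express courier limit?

Yes

The pool-shock granules have available-oxygen content 5.6 % by mass, which is ≥ 4 % by mass, so they are Code H-8 (Oxidizer).
Oxygen-release tablets: available-oxygen content 6.6 % by mass ≥ 4 % by mass → Code H-8 (Oxidizer).
Code H-8 net quantity: (two 53.75 kg packs = 107.5 kg) + (two 53.75 kg packs = 107.5 kg) = 215 kg.
215 kg is within the express courier limit of 250 kg for Code H-8.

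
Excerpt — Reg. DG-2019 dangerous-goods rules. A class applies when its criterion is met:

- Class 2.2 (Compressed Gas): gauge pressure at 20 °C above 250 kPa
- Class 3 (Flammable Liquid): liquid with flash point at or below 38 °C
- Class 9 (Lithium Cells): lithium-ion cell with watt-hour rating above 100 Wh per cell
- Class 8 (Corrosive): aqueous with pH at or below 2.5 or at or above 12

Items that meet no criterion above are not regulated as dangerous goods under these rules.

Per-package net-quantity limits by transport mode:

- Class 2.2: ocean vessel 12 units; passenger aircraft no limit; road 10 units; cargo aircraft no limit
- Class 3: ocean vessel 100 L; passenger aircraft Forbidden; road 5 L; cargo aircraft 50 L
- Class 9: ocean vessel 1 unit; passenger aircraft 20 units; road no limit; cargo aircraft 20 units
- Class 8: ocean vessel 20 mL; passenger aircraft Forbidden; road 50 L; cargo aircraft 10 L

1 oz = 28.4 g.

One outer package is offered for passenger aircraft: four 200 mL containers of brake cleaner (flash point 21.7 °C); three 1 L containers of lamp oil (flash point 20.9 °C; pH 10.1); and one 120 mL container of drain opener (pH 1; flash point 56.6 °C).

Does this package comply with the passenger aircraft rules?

No

The brake cleaner has flash point 21.7 °C, which is ≤ 38 °C, so it is Class 3 (Flammable Liquid).
The lamp oil has flash point 20.9 °C, which is ≤ 38 °C, so it is Class 3 (Flammable Liquid).
The drain opener has pH 1, which is ≤ 2.5, so it is Class 8 (Corrosive).
Class 3 net quantity: (four 200 mL containers = 800 mL) + (three 1 L containers = 3 L) = 3.8 L.
Class 3 is Forbidden by passenger aircraft.
Class 8 quantity: 120 mL.
Class 8 is Forbidden by passenger aircraft.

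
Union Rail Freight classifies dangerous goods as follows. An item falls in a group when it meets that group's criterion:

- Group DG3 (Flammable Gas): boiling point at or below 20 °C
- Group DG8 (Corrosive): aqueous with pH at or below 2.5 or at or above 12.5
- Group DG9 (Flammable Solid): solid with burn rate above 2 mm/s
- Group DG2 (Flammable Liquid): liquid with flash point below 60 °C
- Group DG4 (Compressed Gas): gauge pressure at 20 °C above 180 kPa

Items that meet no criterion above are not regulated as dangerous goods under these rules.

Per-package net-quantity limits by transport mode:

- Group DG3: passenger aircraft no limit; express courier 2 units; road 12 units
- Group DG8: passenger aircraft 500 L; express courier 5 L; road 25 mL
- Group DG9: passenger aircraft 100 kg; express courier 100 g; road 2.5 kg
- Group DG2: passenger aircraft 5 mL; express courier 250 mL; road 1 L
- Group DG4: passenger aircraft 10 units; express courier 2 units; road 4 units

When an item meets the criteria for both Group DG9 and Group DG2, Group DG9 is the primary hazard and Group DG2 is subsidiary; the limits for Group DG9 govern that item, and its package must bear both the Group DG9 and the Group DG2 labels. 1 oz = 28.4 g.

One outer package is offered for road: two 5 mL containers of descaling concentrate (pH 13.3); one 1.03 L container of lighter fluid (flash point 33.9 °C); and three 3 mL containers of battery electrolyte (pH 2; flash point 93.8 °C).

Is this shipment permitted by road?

The descaling concentrate has pH 13.3, which is ≥ 12.5, so it is Group DG8 (Corrosive).
Lighter fluid: flash point 33.9 °C < 60 °C → Group DG2 (Flammable Liquid).
With pH 2 (≤ 2.5), the battery electrolyte falls in Group DG8.
Group DG2 quantity: 1.03 L.
1.03 L exceeds the road limit of 1 L for Group DG2.
Total Group DG8: (two 5 mL containers = 10 mL) + (three 3 mL containers = 9 mL) = 19 mL.
That is within the Group DG8 road limit of 25 mL.

No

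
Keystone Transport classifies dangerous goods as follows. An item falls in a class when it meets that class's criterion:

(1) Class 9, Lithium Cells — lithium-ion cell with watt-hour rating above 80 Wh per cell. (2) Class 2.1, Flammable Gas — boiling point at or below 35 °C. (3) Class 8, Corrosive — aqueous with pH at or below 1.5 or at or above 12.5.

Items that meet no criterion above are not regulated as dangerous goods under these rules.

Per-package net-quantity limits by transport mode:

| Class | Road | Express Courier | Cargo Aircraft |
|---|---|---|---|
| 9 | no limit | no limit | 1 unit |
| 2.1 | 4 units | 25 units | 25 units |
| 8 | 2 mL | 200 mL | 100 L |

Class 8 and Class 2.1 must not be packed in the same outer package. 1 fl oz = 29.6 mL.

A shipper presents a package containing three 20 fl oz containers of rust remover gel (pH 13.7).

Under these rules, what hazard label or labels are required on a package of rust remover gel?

pH 13.7 meets the Class 8 criterion (Corrosive), so the rust remover gel is Class 8.
Only the Class 8 label is required.

Class 8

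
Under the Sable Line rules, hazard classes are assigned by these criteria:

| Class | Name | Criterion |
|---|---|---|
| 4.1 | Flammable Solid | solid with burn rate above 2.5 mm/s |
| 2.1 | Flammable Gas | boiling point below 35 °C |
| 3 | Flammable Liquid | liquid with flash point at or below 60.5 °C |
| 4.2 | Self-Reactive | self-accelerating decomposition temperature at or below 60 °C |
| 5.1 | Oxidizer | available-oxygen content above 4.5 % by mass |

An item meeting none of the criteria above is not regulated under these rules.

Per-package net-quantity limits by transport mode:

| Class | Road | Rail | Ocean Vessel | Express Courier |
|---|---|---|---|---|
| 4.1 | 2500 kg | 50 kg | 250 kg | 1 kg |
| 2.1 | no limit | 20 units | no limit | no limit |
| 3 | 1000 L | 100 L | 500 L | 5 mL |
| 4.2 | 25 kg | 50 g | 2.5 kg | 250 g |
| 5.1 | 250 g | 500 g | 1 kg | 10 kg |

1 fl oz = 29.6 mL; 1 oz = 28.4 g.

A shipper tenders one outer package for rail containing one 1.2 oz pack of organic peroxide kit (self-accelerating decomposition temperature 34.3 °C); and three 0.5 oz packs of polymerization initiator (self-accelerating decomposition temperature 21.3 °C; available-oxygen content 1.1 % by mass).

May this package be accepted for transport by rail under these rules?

Self-accelerating decomposition temperature 34.3 °C meets the Class 4.2 criterion (Self-Reactive), so the organic peroxide kit is Class 4.2.
With self-accelerating decomposition temperature 21.3 °C (≤ 60 °C), the polymerization initiator falls in Class 4.2.
Total Class 4.2: (one 1.2 oz pack = 34.08 g) + (three 0.5 oz packs = 42.6 g) = 76.68 g.
76.68 g exceeds the rail limit of 50 g for Class 4.2.

No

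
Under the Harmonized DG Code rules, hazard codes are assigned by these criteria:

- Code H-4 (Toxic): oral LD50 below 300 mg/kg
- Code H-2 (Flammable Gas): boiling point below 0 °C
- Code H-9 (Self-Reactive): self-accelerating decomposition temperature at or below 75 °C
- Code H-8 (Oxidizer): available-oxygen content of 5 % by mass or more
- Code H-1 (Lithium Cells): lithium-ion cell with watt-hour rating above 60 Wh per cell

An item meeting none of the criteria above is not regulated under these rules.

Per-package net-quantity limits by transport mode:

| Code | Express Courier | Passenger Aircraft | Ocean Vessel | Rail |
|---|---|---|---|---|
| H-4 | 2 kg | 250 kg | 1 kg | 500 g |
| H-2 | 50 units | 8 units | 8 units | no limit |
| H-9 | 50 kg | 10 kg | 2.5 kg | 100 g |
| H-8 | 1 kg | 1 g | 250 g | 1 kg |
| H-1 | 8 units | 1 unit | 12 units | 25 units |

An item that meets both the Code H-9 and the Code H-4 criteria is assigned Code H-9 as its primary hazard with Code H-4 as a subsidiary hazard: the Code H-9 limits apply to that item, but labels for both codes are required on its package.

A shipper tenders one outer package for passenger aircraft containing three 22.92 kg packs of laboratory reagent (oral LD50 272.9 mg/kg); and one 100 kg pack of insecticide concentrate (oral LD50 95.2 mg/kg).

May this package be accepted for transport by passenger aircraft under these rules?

Yes

Laboratory reagent: oral LD50 272.9 mg/kg < 300 mg/kg → Code H-4 (Toxic).
With oral LD50 95.2 mg/kg (< 300 mg/kg), the insecticide concentrate falls in Code H-4.
Code H-4 net quantity: (three 22.92 kg packs = 68.76 kg) + 100 kg = 168.76 kg.
That is within the Code H-4 passenger aircraft limit of 250 kg.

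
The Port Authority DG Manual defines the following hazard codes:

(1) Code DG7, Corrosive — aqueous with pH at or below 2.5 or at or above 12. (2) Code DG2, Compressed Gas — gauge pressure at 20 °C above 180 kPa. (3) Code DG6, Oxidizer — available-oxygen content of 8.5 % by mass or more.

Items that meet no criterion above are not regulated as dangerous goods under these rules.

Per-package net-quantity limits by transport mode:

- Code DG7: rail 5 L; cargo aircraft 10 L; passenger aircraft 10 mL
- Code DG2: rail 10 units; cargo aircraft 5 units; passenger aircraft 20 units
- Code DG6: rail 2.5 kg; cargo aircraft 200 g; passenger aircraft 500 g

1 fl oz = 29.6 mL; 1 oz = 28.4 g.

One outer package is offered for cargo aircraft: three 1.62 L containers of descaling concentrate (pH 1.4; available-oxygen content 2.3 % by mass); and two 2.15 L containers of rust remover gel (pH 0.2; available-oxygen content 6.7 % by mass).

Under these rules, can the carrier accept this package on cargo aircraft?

Yes

Descaling concentrate: pH 1.4 ≤ 2.5 → Code DG7 (Corrosive).
Rust remover gel: pH 0.2 ≤ 2.5 → Code DG7 (Corrosive).
Code DG7 net quantity: (three 1.62 L containers = 4.86 L) + (two 2.15 L containers = 4.3 L) = 9.16 L.
9.16 L ≤ 10 L (cargo aircraft limit, Code DG7) — within limit.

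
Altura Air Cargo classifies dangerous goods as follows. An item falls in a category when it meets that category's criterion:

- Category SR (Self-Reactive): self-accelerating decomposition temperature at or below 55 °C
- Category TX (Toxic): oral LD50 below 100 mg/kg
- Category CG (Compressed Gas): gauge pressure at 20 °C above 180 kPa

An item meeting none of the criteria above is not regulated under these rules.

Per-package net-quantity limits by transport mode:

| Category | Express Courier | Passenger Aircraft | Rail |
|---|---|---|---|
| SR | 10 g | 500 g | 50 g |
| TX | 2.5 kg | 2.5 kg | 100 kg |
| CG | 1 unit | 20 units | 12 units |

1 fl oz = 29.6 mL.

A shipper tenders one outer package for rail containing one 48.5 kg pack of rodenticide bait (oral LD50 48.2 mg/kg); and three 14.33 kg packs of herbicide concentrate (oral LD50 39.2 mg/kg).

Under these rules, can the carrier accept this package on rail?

The rodenticide bait has oral LD50 48.2 mg/kg, which is < 100 mg/kg, so it is Category TX (Toxic).
The herbicide concentrate has oral LD50 39.2 mg/kg, which is < 100 mg/kg, so it is Category TX (Toxic).
Total Category TX: 48.5 kg + (three 14.33 kg packs = 42.99 kg) = 91.49 kg.
That is within the Category TX rail limit of 100 kg.

Yes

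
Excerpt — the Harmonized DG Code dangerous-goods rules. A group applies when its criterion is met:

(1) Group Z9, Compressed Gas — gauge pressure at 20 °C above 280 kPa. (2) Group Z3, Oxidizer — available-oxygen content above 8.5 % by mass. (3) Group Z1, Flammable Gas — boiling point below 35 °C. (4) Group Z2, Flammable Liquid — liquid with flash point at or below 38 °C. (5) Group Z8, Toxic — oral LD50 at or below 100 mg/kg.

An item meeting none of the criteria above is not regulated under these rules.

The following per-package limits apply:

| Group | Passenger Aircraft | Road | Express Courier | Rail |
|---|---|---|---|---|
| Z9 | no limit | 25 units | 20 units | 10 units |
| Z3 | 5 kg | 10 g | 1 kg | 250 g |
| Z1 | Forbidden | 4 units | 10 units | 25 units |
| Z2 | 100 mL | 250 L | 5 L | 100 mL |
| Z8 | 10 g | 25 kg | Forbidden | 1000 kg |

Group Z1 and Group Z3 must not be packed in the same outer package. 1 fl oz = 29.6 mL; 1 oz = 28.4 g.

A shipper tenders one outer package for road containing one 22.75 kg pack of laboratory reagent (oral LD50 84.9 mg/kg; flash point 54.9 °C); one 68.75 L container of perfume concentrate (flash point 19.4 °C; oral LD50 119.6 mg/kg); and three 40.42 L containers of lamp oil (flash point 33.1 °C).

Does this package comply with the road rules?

Yes

Oral LD50 84.9 mg/kg meets the Group Z8 criterion (Toxic), so the laboratory reagent is Group Z8.
Perfume concentrate: flash point 19.4 °C ≤ 38 °C → Group Z2 (Flammable Liquid).
With flash point 33.1 °C (≤ 38 °C), the lamp oil falls in Group Z2.
Total Group Z2: 68.75 L + (three 40.42 L containers = 121.26 L) = 190.01 L.
190.01 L ≤ 250 L (road limit, Group Z2) — within limit.
Group Z8 quantity: 22.75 kg.
That is within the Group Z8 road limit of 25 kg.
The segregation rule (Group Z1 with Group Z3) does not apply to Group Z2 with Group Z8.
Every hazard group is within its road limit and no segregation rule is violated.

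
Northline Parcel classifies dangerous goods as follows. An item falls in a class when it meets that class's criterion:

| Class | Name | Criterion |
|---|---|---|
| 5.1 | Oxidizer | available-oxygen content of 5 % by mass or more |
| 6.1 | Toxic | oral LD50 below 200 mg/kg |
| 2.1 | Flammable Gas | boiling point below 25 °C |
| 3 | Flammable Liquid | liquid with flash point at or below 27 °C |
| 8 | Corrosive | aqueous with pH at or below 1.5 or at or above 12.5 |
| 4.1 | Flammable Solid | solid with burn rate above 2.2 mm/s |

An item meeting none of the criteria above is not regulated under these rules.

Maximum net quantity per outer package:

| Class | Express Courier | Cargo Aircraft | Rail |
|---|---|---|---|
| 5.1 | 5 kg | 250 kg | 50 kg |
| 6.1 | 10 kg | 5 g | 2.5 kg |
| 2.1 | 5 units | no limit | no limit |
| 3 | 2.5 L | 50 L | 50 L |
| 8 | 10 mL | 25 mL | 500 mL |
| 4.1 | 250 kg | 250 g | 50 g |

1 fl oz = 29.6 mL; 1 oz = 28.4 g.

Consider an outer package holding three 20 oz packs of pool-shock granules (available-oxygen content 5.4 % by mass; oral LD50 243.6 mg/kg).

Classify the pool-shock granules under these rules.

Available-oxygen content 5.4 % by mass meets the Class 5.1 criterion (Oxidizer), so the pool-shock granules are Class 5.1.

Class 5.1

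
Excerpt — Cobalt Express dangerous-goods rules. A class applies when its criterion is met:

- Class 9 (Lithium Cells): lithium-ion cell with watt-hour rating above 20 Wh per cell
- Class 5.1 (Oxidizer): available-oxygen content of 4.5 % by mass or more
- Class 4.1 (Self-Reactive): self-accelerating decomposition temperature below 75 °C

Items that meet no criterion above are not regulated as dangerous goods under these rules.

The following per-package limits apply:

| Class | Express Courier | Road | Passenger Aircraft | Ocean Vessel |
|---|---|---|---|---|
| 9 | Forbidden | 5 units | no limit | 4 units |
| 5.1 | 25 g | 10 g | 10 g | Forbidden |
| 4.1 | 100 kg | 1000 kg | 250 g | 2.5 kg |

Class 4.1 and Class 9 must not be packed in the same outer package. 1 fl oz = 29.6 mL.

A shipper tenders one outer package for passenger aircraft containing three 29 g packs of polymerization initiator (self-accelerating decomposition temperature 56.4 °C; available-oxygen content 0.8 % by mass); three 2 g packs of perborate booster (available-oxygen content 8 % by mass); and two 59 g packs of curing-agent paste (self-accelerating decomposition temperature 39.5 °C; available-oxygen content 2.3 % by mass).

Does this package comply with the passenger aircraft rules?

Polymerization initiator: self-accelerating decomposition temperature 56.4 °C < 75 °C → Class 4.1 (Self-Reactive).
Available-oxygen content 8 % by mass meets the Class 5.1 criterion (Oxidizer), so the perborate booster is Class 5.1.
With self-accelerating decomposition temperature 39.5 °C (< 75 °C), the curing-agent paste falls in Class 4.1.
Total Class 4.1: (three 29 g packs = 87 g) + (two 59 g packs = 118 g) = 205 g.
205 g is within the passenger aircraft limit of 250 g for Class 4.1.
Class 5.1 quantity: three 2 g packs = 6 g.
6 g is within the passenger aircraft limit of 10 g for Class 5.1.
The segregation rule (Class 4.1 with Class 9) does not apply to Class 4.1 with Class 5.1.
Every hazard class is within its passenger aircraft limit and no segregation rule is violated.

Yes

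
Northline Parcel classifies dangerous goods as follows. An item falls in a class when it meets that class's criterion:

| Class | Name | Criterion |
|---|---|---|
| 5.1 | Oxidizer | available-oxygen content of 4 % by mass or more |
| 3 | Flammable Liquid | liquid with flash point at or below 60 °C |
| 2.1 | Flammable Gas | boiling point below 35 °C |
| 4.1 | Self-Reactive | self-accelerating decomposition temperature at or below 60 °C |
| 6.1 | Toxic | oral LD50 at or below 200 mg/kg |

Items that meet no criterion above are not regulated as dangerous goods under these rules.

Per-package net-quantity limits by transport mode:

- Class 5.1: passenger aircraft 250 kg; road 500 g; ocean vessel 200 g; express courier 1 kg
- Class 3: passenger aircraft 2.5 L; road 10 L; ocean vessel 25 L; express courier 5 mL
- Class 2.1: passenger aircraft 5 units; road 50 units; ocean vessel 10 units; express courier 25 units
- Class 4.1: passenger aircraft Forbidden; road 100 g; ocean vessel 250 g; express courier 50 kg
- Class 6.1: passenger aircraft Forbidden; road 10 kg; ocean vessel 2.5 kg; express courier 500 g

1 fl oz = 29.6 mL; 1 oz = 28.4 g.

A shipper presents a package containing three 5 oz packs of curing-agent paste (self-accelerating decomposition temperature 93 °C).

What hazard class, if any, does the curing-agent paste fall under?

Not regulated

self-accelerating decomposition temperature 93 °C is not below 60 °C, so Class 4.1 does not apply.
No criterion is met, so the item is not regulated.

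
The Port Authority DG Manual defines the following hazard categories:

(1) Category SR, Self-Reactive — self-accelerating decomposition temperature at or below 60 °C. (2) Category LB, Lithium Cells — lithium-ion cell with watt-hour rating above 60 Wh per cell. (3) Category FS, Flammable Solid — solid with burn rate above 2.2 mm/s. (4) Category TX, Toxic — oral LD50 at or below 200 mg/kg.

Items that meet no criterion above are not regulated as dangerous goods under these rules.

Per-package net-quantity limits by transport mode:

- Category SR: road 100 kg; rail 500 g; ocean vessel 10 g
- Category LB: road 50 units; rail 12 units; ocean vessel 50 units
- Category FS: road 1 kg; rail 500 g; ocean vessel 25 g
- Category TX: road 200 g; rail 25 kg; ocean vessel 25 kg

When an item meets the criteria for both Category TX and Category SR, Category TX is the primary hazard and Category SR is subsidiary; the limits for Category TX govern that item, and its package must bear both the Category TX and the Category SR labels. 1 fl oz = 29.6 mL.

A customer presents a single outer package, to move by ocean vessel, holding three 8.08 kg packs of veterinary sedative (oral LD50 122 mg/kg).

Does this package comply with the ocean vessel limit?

Oral LD50 122 mg/kg meets the Category TX criterion (Toxic), so the veterinary sedative is Category TX.
Category TX quantity: three 8.08 kg packs = 24.24 kg.
24.24 kg ≤ 25 kg (ocean vessel limit, Category TX) — within limit.

Yes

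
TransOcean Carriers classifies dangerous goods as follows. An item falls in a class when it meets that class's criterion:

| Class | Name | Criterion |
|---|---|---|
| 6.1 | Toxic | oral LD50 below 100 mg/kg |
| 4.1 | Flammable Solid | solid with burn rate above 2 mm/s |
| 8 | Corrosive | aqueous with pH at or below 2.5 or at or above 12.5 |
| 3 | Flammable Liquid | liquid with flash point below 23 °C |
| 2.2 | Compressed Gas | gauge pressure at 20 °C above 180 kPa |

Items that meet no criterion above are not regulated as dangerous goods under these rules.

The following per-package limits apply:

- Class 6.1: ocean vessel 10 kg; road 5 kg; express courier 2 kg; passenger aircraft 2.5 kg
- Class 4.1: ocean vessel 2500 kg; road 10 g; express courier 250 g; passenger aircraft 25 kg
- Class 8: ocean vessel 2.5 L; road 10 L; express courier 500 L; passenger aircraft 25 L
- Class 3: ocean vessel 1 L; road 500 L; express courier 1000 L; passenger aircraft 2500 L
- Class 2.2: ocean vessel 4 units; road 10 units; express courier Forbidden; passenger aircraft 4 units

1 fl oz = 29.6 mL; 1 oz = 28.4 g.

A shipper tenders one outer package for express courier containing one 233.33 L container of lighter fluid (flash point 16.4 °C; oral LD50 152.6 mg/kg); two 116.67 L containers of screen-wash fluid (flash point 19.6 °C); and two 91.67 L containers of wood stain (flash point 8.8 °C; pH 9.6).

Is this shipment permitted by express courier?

Flash point 16.4 °C meets the Class 3 criterion (Flammable Liquid), so the lighter fluid is Class 3.
Screen-wash fluid: flash point 19.6 °C < 23 °C → Class 3 (Flammable Liquid).
Flash point 8.8 °C meets the Class 3 criterion (Flammable Liquid), so the wood stain is Class 3.
Class 3 net quantity: 233.33 L + (two 116.67 L containers = 233.34 L) + (two 91.67 L containers = 183.34 L) = 650.01 L.
650.01 L is within the express courier limit of 1000 L for Class 3.

Yes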